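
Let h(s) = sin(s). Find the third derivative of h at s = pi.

1

From the series, [(s - pi)^3] h = 1/6; multiply by 3! = 6 to get 1.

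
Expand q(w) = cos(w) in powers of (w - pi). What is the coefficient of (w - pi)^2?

1/2

q(pi) = -1
q′(pi) = 0
q′′(pi) = 1
The Taylor polynomial is Σ q^(k)(pi)/k! · (w - pi)^k.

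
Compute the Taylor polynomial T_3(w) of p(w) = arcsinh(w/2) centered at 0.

-w^3/48 + w/2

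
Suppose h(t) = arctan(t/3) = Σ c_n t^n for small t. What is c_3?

Apply the Taylor formula c_k = f^(k)(a)/k!.
h(0) = 0
h′(0) = 1/3
h′′(0) = 0
h′′′(0) = -2/27
So c_3 = h′′′(0)/3! = -1/81.

-1/81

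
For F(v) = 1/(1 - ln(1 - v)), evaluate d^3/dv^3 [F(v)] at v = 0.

-2

Compose series: expand the inner function first, then feed it into the outer expansion.
The coefficient of v^3 in the expansion is -1/3, so F′′′(0) = 3! * (-1/3) = -2.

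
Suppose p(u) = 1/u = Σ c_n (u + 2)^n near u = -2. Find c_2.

Use the known series and substitute for the argument.
p(-2) = -1/2
p′(-2) = -1/4
p′′(-2) = -1/4

-1/8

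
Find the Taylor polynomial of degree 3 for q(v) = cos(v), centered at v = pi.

(v - pi)^2/2 - 1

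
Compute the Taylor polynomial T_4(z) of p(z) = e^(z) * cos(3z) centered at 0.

Expand each factor separately, then convolve coefficients.

7*z^4/6 - 13*z^3/3 - 4*z^2 + z + 1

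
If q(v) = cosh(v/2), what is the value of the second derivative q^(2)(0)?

The coefficient of v^2 in the expansion is 1/8, so q′′(0) = 2! * (1/8) = 1/4.

1/4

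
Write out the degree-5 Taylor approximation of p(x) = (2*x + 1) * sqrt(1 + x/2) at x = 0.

-33*x^5/8192 + 27*x^4/2048 - 7*x^3/128 + 15*x^2/32 + 9*x/4 + 1

Multiply each power in the prefactor through the base expansion.
[x^0] = 1;  [x^1] = 9/4;  [x^2] = 15/32;  [x^3] = -7/128;  [x^4] = 27/2048;  [x^5] = -33/8192.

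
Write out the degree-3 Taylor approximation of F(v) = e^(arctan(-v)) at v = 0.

Compose series: expand the inner function first, then feed it into the outer expansion.
F(0) = 1
F′(0) = -1
F′′(0) = 1
F′′′(0) = 1
Then c_k = F^(k)(0)/k! gives each Taylor coefficient.

v^3/6 + v^2/2 - v + 1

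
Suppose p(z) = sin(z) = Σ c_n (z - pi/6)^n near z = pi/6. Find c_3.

Apply the Taylor formula c_k = f^(k)(a)/k!.
p(pi/6) = 1/2
p′(pi/6) = sqrt(3)/2
p′′(pi/6) = -1/2
p′′′(pi/6) = -sqrt(3)/2

-sqrt(3)/12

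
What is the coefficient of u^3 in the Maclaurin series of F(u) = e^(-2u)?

Compute the successive derivatives at the expansion point and divide by k!.
[u^0] = 1;  [u^1] = -2;  [u^2] = 2;  [u^3] = -4/3.

-4/3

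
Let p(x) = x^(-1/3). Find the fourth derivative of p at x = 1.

280/81

Compute the successive derivatives at the expansion point and divide by k!.
The coefficient of (x - 1)^4 in the expansion is 35/243, so p^(4)(1) = 4! * (35/243) = 280/81.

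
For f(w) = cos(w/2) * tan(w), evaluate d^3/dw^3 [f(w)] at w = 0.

Expand each factor separately, then convolve coefficients.
The coefficient of w^3 in the expansion is 5/24, so f′′′(0) = 3! * (5/24) = 5/4.

5/4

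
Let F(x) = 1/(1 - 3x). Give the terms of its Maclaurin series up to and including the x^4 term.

81*x^4 + 27*x^3 + 9*x^2 + 3*x + 1

Differentiate repeatedly and evaluate at the center.
F(0) = 1
F′(0) = 3
F′′(0) = 18
F′′′(0) = 162
F^(4)(0) = 1944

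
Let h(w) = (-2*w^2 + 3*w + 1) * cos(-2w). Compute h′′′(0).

Distribute the polynomial across the series and collect like powers.
From the series, [w^3] h = -6; multiply by 3! = 6 to get -36.

-36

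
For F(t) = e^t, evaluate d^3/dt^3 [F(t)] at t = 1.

e

The coefficient of (t - 1)^3 in the expansion is e/6, so F′′′(1) = 3! * (e/6) = e.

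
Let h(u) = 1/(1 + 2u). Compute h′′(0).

The coefficient of u^2 in the expansion is 4, so h′′(0) = 2! * (4) = 8.

8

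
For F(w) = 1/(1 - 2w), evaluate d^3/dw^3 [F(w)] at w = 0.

48

Differentiate repeatedly and evaluate at the center.
From the series, [w^3] F = 8; multiply by 3! = 6 to get 48.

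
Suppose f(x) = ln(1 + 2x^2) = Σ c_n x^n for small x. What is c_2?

2

[x^0] = 0;  [x^1] = 0;  [x^2] = 2.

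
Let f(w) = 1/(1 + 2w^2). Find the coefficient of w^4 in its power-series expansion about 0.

4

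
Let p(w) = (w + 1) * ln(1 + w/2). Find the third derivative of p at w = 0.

Multiply each power in the prefactor through the base expansion.
The coefficient of w^3 in the expansion is -1/12, so p′′′(0) = 3! * (-1/12) = -1/2.

-1/2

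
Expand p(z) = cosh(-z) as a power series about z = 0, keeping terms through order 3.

Differentiate repeatedly and evaluate at the center.
p(0) = 1
p′(0) = 0
p′′(0) = 1
p′′′(0) = 0
Then c_k = p^(k)(0)/k! gives each Taylor coefficient.

z^2/2 + 1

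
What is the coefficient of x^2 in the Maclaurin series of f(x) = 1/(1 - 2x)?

4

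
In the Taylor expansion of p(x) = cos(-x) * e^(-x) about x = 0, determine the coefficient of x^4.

-1/6

Multiply the two series term by term and collect like powers.
p(0) = 1
p′(0) = -1
p′′(0) = 0
p′′′(0) = 2
p^(4)(0) = -4
Dividing each by k! gives the coefficients c_0, ..., c_4.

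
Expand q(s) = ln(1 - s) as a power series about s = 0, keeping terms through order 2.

-s^2/2 - s

Apply the Taylor formula c_k = f^(k)(a)/k!.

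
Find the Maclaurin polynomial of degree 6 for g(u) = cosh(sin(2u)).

Let u equal the inner series; expand the outer function in u and truncate.
g(0) = 1
g′(0) = 0
g′′(0) = 4
g′′′(0) = 0
g^(4)(0) = -48
g^(5)(0) = 0
g^(6)(0) = -192

-4*u^6/15 - 2*u^4 + 2*u^2 + 1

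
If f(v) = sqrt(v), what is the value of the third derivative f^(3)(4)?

From the series, [(v - 4)^3] f = 1/512; multiply by 3! = 6 to get 3/256.

3/256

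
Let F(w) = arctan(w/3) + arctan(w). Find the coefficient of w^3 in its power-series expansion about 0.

Add the two expansions coefficient-wise.
[w^0] = 0;  [w^1] = 4/3;  [w^2] = 0;  [w^3] = -28/81.

-28/81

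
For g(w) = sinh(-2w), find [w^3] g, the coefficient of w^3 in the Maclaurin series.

Differentiate repeatedly and evaluate at the center.
[w^0] = 0;  [w^1] = -2;  [w^2] = 0;  [w^3] = -4/3.

-4/3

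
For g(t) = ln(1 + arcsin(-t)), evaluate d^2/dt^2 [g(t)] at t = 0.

-1

Substitute the inner expansion into the outer series and collect powers.
From the series, [t^2] g = -1/2; multiply by 2! = 2 to get -1.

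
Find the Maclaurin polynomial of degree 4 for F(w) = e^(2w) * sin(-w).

-w^4 - 11*w^3/6 - 2*w^2 - w

Take the Cauchy product of the two expansions.
F(0) = 0
F′(0) = -1
F′′(0) = -4
F′′′(0) = -11
F^(4)(0) = -24
Then c_k = F^(k)(0)/k! gives each Taylor coefficient.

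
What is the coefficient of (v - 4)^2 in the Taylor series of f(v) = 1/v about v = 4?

c_2 = f′′(4)/2! = 1/64.

1/64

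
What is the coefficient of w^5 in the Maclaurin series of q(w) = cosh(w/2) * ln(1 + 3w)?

31829/640

Expand each factor separately, then convolve coefficients.
q(0) = 0
q′(0) = 3
q′′(0) = -9
q′′′(0) = 225/4
q^(4)(0) = -999/2
q^(5)(0) = 95487/16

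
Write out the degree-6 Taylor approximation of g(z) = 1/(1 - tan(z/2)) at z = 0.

Let u equal the inner series; expand the outer function in u and truncate.
g(0) = 1
g′(0) = 1/2
g′′(0) = 1/2
g′′′(0) = 1
g^(4)(0) = 5/2
g^(5)(0) = 8
g^(6)(0) = 61/2

61*z^6/1440 + z^5/15 + 5*z^4/48 + z^3/6 + z^2/4 + z/2 + 1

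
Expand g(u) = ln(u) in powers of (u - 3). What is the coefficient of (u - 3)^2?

g(3) = ln(3)
g′(3) = 1/3
g′′(3) = -1/9
So c_2 = g′′(3)/2! = -1/18.

-1/18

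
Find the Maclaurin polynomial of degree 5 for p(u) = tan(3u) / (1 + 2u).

Take the Cauchy product of the two expansions.
p(0) = 0
p′(0) = 3
p′′(0) = -12
p′′′(0) = 126
p^(4)(0) = -1008
p^(5)(0) = 13968

582*u^5/5 - 42*u^4 + 21*u^3 - 6*u^2 + 3*u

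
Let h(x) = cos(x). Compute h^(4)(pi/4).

Differentiate repeatedly and evaluate at the center.
The coefficient of (x - pi/4)^4 in the expansion is sqrt(2)/48, so h^(4)(pi/4) = 4! * (sqrt(2)/48) = sqrt(2)/2.

sqrt(2)/2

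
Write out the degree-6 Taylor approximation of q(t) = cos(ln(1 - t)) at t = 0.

-19*t^6/72 - t^5/3 - 5*t^4/12 - t^3/2 - t^2/2 + 1

Let u equal the inner series; expand the outer function in u and truncate.
q(0) = 1
q′(0) = 0
q′′(0) = -1
q′′′(0) = -3
q^(4)(0) = -10
q^(5)(0) = -40
q^(6)(0) = -190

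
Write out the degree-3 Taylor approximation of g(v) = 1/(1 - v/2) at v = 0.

v^3/8 + v^2/4 + v/2 + 1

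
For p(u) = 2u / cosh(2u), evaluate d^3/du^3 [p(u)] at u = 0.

Write the quotient as an unknown series and match coefficients against numerator = denominator · series.
From the series, [u^3] p = -4; multiply by 3! = 6 to get -24.

-24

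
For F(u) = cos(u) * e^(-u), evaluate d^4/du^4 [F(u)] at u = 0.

-4

Write out both Maclaurin series and multiply, keeping only the needed powers.
The coefficient of u^4 in the expansion is -1/6, so F^(4)(0) = 4! * (-1/6) = -4.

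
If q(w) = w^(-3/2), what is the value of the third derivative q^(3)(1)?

Compute the successive derivatives at the expansion point and divide by k!.
From the series, [(w - 1)^3] q = -35/16; multiply by 3! = 6 to get -105/8.

-105/8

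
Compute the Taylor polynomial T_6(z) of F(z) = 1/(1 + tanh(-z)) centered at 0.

Let u equal the inner series; expand the outer function in u and truncate.
F(0) = 1
F′(0) = 1
F′′(0) = 2
F′′′(0) = 4
F^(4)(0) = 8
F^(5)(0) = 16
F^(6)(0) = 32
Dividing each by k! gives the coefficients c_0, ..., c_6.

2*z^6/45 + 2*z^5/15 + z^4/3 + 2*z^3/3 + z^2 + z + 1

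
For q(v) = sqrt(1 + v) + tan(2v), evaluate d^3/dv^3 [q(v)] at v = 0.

131/8

Combine the two series term by term.
The coefficient of v^3 in the expansion is 131/48, so q′′′(0) = 3! * (131/48) = 131/8.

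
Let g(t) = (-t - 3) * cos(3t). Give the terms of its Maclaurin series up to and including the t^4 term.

-81*t^4/8 + 9*t^3/2 + 27*t^2/2 - t - 3

Shift and add copies of the series according to the polynomial's terms.
[t^0] = -3;  [t^1] = -1;  [t^2] = 27/2;  [t^3] = 9/2;  [t^4] = -81/8.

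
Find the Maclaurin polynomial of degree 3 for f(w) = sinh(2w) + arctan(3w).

-23*w^3/3 + 5*w

Add the two expansions coefficient-wise.
[w^0] = 0;  [w^1] = 5;  [w^2] = 0;  [w^3] = -23/3.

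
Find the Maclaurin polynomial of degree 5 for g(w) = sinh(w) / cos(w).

Write the quotient as an unknown series and match coefficients against numerator = denominator · series.
g(0) = 0
g′(0) = 1
g′′(0) = 0
g′′′(0) = 4
g^(4)(0) = 0
g^(5)(0) = 36
The Taylor polynomial is Σ g^(k)(0)/k! · w^k.

3*w^5/10 + 2*w^3/3 + w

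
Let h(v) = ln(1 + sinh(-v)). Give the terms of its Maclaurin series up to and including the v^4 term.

-5*v^4/12 - v^3/2 - v^2/2 - v

Plug the Maclaurin series of the inner function into that of the outer and collect terms.
h(0) = 0
h′(0) = -1
h′′(0) = -1
h′′′(0) = -3
h^(4)(0) = -10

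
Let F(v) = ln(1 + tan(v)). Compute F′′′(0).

4

Compose series: expand the inner function first, then feed it into the outer expansion.
From the series, [v^3] F = 2/3; multiply by 3! = 6 to get 4.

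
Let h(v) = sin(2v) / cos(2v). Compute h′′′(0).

16

Write the quotient as an unknown series and match coefficients against numerator = denominator · series.
From the series, [v^3] h = 8/3; multiply by 3! = 6 to get 16.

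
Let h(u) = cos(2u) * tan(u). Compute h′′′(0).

Expand each factor separately, then convolve coefficients.
The coefficient of u^3 in the expansion is -5/3, so h′′′(0) = 3! * (-5/3) = -10.

-10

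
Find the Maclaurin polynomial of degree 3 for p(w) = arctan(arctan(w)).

Compose series: expand the inner function first, then feed it into the outer expansion.
p(0) = 0
p′(0) = 1
p′′(0) = 0
p′′′(0) = -4

-2*w^3/3 + w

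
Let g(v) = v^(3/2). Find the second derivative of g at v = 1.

3/4

The coefficient of (v - 1)^2 in the expansion is 3/8, so g′′(1) = 2! * (3/8) = 3/4.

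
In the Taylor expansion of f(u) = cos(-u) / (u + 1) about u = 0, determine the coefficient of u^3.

-1/2

Multiply the numerator's expansion by the denominator's geometric series.
[u^0] = 1;  [u^1] = -1;  [u^2] = 1/2;  [u^3] = -1/2.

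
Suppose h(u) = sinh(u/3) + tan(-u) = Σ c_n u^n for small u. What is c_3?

Combine the two series term by term.
h(0) = 0
h′(0) = -2/3
h′′(0) = 0
h′′′(0) = -53/27
The Taylor polynomial is Σ h^(k)(0)/k! · u^k.

-53/162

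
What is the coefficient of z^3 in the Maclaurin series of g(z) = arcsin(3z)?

9/2

g(0) = 0
g′(0) = 3
g′′(0) = 0
g′′′(0) = 27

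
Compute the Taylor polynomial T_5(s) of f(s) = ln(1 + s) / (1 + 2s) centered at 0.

Expand each factor separately, then convolve coefficients.
[s^0] = 0;  [s^1] = 1;  [s^2] = -5/2;  [s^3] = 16/3;  [s^4] = -131/12;  [s^5] = 661/30.

661*s^5/30 - 131*s^4/12 + 16*s^3/3 - 5*s^2/2 + s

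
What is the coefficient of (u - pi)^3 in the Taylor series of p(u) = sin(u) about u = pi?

1/6

Differentiate repeatedly and evaluate at the center.
p(pi) = 0
p′(pi) = -1
p′′(pi) = 0
p′′′(pi) = 1
Dividing each by k! gives the coefficients c_0, ..., c_3.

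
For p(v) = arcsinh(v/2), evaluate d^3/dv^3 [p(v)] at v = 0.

-1/8

The coefficient of v^3 in the expansion is -1/48, so p′′′(0) = 3! * (-1/48) = -1/8.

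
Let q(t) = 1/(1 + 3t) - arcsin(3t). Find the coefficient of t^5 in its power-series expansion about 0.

Expand each term separately and add.
q(0) = 1
q′(0) = -6
q′′(0) = 18
q′′′(0) = -189
q^(4)(0) = 1944
q^(5)(0) = -31347
Dividing each by k! gives the coefficients c_0, ..., c_5.

-10449/40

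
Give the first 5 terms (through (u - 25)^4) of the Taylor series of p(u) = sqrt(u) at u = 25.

-(u - 25)^4/2000000 + (u - 25)^3/50000 - (u - 25)^2/1000 + (u - 25)/10 + 5

[(u - 25)^0] = 5;  [(u - 25)^1] = 1/10;  [(u - 25)^2] = -1/1000;  [(u - 25)^3] = 1/50000;  [(u - 25)^4] = -1/2000000.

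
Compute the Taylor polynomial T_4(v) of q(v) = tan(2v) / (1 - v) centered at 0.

Multiply the two series term by term and collect like powers.
[v^0] = 0;  [v^1] = 2;  [v^2] = 2;  [v^3] = 14/3;  [v^4] = 14/3.

14*v^4/3 + 14*v^3/3 + 2*v^2 + 2*v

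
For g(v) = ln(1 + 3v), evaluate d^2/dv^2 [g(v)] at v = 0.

Differentiate repeatedly and evaluate at the center.
The coefficient of v^2 in the expansion is -9/2, so g′′(0) = 2! * (-9/2) = -9.

-9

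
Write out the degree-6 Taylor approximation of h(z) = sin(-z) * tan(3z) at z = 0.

Take the Cauchy product of the two expansions.
h(0) = 0
h′(0) = 0
h′′(0) = -6
h′′′(0) = 0
h^(4)(0) = -204
h^(5)(0) = 0
h^(6)(0) = -22266
The Taylor polynomial is Σ h^(k)(0)/k! · z^k.

-1237*z^6/40 - 17*z^4/2 - 3*z^2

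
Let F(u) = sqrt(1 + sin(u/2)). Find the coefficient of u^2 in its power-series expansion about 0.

-1/32

Let u equal the inner series; expand the outer function in u and truncate.
F(0) = 1
F′(0) = 1/4
F′′(0) = -1/16
So c_2 = F′′(0)/2! = -1/32.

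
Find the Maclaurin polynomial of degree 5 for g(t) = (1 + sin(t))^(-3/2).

-2081*t^5/1280 + 235*t^4/128 - 31*t^3/16 + 15*t^2/8 - 3*t/2 + 1

Substitute the inner expansion into the outer series and collect powers.
g(0) = 1
g′(0) = -3/2
g′′(0) = 15/4
g′′′(0) = -93/8
g^(4)(0) = 705/16
g^(5)(0) = -6243/32
Dividing each by k! gives the coefficients c_0, ..., c_5.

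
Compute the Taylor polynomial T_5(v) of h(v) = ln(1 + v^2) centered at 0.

h(0) = 0
h′(0) = 0
h′′(0) = 2
h′′′(0) = 0
h^(4)(0) = -12
h^(5)(0) = 0
The Taylor polynomial is Σ h^(k)(0)/k! · v^k.

-v^4/2 + v^2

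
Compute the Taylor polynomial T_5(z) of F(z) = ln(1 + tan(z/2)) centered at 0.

Compose series: expand the inner function first, then feed it into the outer expansion.
[z^0] = 0;  [z^1] = 1/2;  [z^2] = -1/8;  [z^3] = 1/12;  [z^4] = -7/192;  [z^5] = 1/48.

z^5/48 - 7*z^4/192 + z^3/12 - z^2/8 + z/2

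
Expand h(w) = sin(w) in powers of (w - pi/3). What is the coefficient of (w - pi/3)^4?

[(w - pi/3)^0] = sqrt(3)/2;  [(w - pi/3)^1] = 1/2;  [(w - pi/3)^2] = -sqrt(3)/4;  [(w - pi/3)^3] = -1/12;  [(w - pi/3)^4] = sqrt(3)/48.
So c_4 = h^(4)(pi/3)/4! = sqrt(3)/48.

sqrt(3)/48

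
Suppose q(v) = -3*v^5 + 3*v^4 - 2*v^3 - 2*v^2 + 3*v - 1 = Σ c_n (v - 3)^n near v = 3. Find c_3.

q(3) = -550
q′(3) = -954
q′′(3) = -1336
q′′′(3) = -1416
So c_3 = q′′′(3)/3! = -236.

-236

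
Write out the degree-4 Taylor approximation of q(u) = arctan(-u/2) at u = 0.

u^3/24 - u/2

Differentiate repeatedly and evaluate at the center.
q(0) = 0
q′(0) = -1/2
q′′(0) = 0
q′′′(0) = 1/4
q^(4)(0) = 0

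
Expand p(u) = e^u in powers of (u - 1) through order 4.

Apply the Taylor formula c_k = f^(k)(a)/k!.
p(1) = e
p′(1) = e
p′′(1) = e
p′′′(1) = e
p^(4)(1) = e
Then c_k = p^(k)(1)/k! gives each Taylor coefficient.

e*(u - 1)^4/24 + e*(u - 1)^3/6 + e*(u - 1)^2/2 + e*(u - 1) + e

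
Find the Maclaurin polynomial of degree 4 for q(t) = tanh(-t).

Apply the Taylor formula c_k = f^(k)(a)/k!.
[t^0] = 0;  [t^1] = -1;  [t^2] = 0;  [t^3] = 1/3;  [t^4] = 0.

t^3/3 - t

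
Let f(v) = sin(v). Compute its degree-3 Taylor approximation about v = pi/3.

f(pi/3) = sqrt(3)/2
f′(pi/3) = 1/2
f′′(pi/3) = -sqrt(3)/2
f′′′(pi/3) = -1/2

-(v - pi/3)^3/12 - sqrt(3)*(v - pi/3)^2/4 + (v - pi/3)/2 + sqrt(3)/2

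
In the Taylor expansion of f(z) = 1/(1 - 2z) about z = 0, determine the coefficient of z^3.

8

Apply the Taylor formula c_k = f^(k)(a)/k!.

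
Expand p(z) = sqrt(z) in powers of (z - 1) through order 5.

7*(z - 1)^5/256 - 5*(z - 1)^4/128 + (z - 1)^3/16 - (z - 1)^2/8 + (z - 1)/2 + 1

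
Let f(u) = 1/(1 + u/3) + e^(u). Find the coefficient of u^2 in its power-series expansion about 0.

11/18

Add the two expansions coefficient-wise.
[u^0] = 2;  [u^1] = 2/3;  [u^2] = 11/18.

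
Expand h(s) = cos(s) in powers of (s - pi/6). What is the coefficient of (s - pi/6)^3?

1/12

c_3 = h′′′(pi/6)/3! = 1/12.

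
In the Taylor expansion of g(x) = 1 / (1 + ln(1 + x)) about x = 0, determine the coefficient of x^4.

11/3

Use the geometric series for the reciprocal, then substitute.
[x^0] = 1;  [x^1] = -1;  [x^2] = 3/2;  [x^3] = -7/3;  [x^4] = 11/3.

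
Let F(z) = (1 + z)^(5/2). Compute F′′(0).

15/4

The coefficient of z^2 in the expansion is 15/8, so F′′(0) = 2! * (15/8) = 15/4.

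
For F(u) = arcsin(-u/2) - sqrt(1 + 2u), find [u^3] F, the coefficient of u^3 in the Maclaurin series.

Combine the two series term by term.
[u^0] = -1;  [u^1] = -3/2;  [u^2] = 1/2;  [u^3] = -25/48.

-25/48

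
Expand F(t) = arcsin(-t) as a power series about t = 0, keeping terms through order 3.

-t^3/6 - t

F(0) = 0
F′(0) = -1
F′′(0) = 0
F′′′(0) = -1
Dividing each by k! gives the coefficients c_0, ..., c_3.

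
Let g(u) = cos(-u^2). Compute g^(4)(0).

The coefficient of u^4 in the expansion is -1/2, so g^(4)(0) = 4! * (-1/2) = -12.

-12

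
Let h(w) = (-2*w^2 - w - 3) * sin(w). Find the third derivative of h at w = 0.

Multiply each power in the prefactor through the base expansion.
The coefficient of w^3 in the expansion is -3/2, so h′′′(0) = 3! * (-3/2) = -9.

-9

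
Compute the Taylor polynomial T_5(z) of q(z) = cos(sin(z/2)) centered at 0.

Plug the Maclaurin series of the inner function into that of the outer and collect terms.
q(0) = 1
q′(0) = 0
q′′(0) = -1/4
q′′′(0) = 0
q^(4)(0) = 5/16
q^(5)(0) = 0

5*z^4/384 - z^2/8 + 1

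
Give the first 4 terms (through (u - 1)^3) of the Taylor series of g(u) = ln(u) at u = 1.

g(1) = 0
g′(1) = 1
g′′(1) = -1
g′′′(1) = 2

(u - 1)^3/3 - (u - 1)^2/2 + (u - 1)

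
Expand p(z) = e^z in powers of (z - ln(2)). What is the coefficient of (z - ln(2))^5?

1/60

Apply the Taylor formula c_k = f^(k)(a)/k!.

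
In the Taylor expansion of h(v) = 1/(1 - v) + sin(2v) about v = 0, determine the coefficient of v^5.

19/15

Combine the two series term by term.
[v^0] = 1;  [v^1] = 3;  [v^2] = 1;  [v^3] = -1/3;  [v^4] = 1;  [v^5] = 19/15.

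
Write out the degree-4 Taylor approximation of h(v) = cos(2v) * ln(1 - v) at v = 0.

3*v^4/4 + 5*v^3/3 - v^2/2 - v

Expand each factor separately, then convolve coefficients.
h(0) = 0
h′(0) = -1
h′′(0) = -1
h′′′(0) = 10
h^(4)(0) = 18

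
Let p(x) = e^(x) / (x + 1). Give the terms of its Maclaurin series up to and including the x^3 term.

-x^3/3 + x^2/2 + 1

Use 1/(1 - r) = Σ r^k on the denominator, then take the Cauchy product.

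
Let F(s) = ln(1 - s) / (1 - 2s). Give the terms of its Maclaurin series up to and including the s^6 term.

Multiply the two series term by term and collect like powers.
F(0) = 0
F′(0) = -1
F′′(0) = -5
F′′′(0) = -32
F^(4)(0) = -262
F^(5)(0) = -2644
F^(6)(0) = -31848

-1327*s^6/30 - 661*s^5/30 - 131*s^4/12 - 16*s^3/3 - 5*s^2/2 - s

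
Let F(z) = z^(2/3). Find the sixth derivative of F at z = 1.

-7280/729

Use the known series and substitute for the argument.
The coefficient of (z - 1)^6 in the expansion is -91/6561, so F^(6)(1) = 6! * (-91/6561) = -7280/729.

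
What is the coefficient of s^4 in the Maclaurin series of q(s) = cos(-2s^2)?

-2

q(0) = 1
q′(0) = 0
q′′(0) = 0
q′′′(0) = 0
q^(4)(0) = -48
So c_4 = q^(4)(0)/4! = -2.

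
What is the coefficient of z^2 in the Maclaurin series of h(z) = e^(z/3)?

[z^0] = 1;  [z^1] = 1/3;  [z^2] = 1/18.

1/18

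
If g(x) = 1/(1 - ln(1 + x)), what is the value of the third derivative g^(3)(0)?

2

Substitute the inner expansion into the outer series and collect powers.
From the series, [x^3] g = 1/3; multiply by 3! = 6 to get 2.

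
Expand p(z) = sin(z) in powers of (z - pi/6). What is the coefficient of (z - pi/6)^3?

-sqrt(3)/12

Differentiate repeatedly and evaluate at the center.
p(pi/6) = 1/2
p′(pi/6) = sqrt(3)/2
p′′(pi/6) = -1/2
p′′′(pi/6) = -sqrt(3)/2
So c_3 = p′′′(pi/6)/3! = -sqrt(3)/12.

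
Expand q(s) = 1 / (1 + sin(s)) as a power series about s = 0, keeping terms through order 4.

2*s^4/3 - 5*s^3/6 + s^2 - s + 1

Use the geometric series for the reciprocal, then substitute.
[s^0] = 1;  [s^1] = -1;  [s^2] = 1;  [s^3] = -5/6;  [s^4] = 2/3.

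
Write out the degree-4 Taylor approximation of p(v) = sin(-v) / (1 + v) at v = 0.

5*v^4/6 - 5*v^3/6 + v^2 - v

Write out both Maclaurin series and multiply, keeping only the needed powers.
p(0) = 0
p′(0) = -1
p′′(0) = 2
p′′′(0) = -5
p^(4)(0) = 20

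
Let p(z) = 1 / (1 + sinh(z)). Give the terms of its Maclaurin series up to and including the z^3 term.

Write 1/(1+u) = 1 - u + u^2 - u^3 + ... and substitute the series for u.
[z^0] = 1;  [z^1] = -1;  [z^2] = 1;  [z^3] = -7/6.

-7*z^3/6 + z^2 - z + 1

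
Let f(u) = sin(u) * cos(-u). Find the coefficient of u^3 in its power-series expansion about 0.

-2/3

Multiply the two series term by term and collect like powers.
[u^0] = 0;  [u^1] = 1;  [u^2] = 0;  [u^3] = -2/3.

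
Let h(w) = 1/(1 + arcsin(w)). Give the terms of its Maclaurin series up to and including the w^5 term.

Let u equal the inner series; expand the outer function in u and truncate.
[w^0] = 1;  [w^1] = -1;  [w^2] = 1;  [w^3] = -7/6;  [w^4] = 4/3;  [w^5] = -63/40.

-63*w^5/40 + 4*w^4/3 - 7*w^3/6 + w^2 - w + 1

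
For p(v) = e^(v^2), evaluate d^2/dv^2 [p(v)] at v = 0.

2

Differentiate repeatedly and evaluate at the center.
The coefficient of v^2 in the expansion is 1, so p′′(0) = 2! * (1) = 2.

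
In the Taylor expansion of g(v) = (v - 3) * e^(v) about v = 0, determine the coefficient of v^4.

1/24

Shift and add copies of the series according to the polynomial's terms.
g(0) = -3
g′(0) = -2
g′′(0) = -1
g′′′(0) = 0
g^(4)(0) = 1
Then c_k = g^(k)(0)/k! gives each Taylor coefficient.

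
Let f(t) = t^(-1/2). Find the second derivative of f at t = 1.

3/4

Use the known series and substitute for the argument.
From the series, [(t - 1)^2] f = 3/8; multiply by 2! = 2 to get 3/4.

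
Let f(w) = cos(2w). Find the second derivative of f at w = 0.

-4

Use the known series and substitute for the argument.
The coefficient of w^2 in the expansion is -2, so f′′(0) = 2! * (-2) = -4.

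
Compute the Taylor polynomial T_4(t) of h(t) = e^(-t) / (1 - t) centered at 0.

3*t^4/8 + t^3/3 + t^2/2 + 1

Take the Cauchy product of the two expansions.
[t^0] = 1;  [t^1] = 0;  [t^2] = 1/2;  [t^3] = 1/3;  [t^4] = 3/8.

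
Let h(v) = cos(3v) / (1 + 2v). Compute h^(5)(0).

-330

Write out both Maclaurin series and multiply, keeping only the needed powers.
From the series, [v^5] h = -11/4; multiply by 5! = 120 to get -330.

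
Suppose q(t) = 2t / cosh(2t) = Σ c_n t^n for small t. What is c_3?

Write the quotient as an unknown series and match coefficients against numerator = denominator · series.
q(0) = 0
q′(0) = 2
q′′(0) = 0
q′′′(0) = -24

-4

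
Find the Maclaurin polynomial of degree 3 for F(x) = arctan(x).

-x^3/3 + x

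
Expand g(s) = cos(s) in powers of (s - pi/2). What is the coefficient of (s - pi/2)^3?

1/6

[(s - pi/2)^0] = 0;  [(s - pi/2)^1] = -1;  [(s - pi/2)^2] = 0;  [(s - pi/2)^3] = 1/6.
So c_3 = g′′′(pi/2)/3! = 1/6.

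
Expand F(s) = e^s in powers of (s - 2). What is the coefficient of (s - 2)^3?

e^(2)/6

F(2) = e^(2)
F′(2) = e^(2)
F′′(2) = e^(2)
F′′′(2) = e^(2)
Then c_k = F^(k)(2)/k! gives each Taylor coefficient.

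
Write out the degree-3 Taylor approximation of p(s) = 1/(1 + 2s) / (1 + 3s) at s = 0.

Expand each factor separately, then convolve coefficients.

-65*s^3 + 19*s^2 - 5*s + 1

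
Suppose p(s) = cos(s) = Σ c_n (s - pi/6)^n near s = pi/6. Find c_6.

Use the known series and substitute for the argument.
So c_6 = p^(6)(pi/6)/6! = -sqrt(3)/1440.

-sqrt(3)/1440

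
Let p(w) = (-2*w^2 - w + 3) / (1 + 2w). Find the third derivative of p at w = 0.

-144

Distribute the polynomial across the series and collect like powers.
The coefficient of w^3 in the expansion is -24, so p′′′(0) = 3! * (-24) = -144.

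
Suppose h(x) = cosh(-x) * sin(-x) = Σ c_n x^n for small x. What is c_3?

-1/3

Write out both Maclaurin series and multiply, keeping only the needed powers.
h(0) = 0
h′(0) = -1
h′′(0) = 0
h′′′(0) = -2
So c_3 = h′′′(0)/3! = -1/3.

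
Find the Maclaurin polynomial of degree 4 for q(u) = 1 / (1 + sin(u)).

2*u^4/3 - 5*u^3/6 + u^2 - u + 1

Write 1/(1+u) = 1 - u + u^2 - u^3 + ... and substitute the series for u.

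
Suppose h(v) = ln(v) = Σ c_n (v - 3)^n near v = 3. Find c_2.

Use the known series and substitute for the argument.
So c_2 = h′′(3)/2! = -1/18.

-1/18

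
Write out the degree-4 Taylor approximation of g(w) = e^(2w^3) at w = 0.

[w^0] = 1;  [w^1] = 0;  [w^2] = 0;  [w^3] = 2;  [w^4] = 0.

2*w^3 + 1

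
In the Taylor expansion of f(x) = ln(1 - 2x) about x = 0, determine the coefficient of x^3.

-8/3

c_3 = f′′′(0)/3! = -8/3.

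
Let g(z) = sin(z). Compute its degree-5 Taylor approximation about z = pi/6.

g(pi/6) = 1/2
g′(pi/6) = sqrt(3)/2
g′′(pi/6) = -1/2
g′′′(pi/6) = -sqrt(3)/2
g^(4)(pi/6) = 1/2
g^(5)(pi/6) = sqrt(3)/2
The Taylor polynomial is Σ g^(k)(pi/6)/k! · (z - pi/6)^k.

sqrt(3)*(z - pi/6)^5/240 + (z - pi/6)^4/48 - sqrt(3)*(z - pi/6)^3/12 - (z - pi/6)^2/4 + sqrt(3)*(z - pi/6)/2 + 1/2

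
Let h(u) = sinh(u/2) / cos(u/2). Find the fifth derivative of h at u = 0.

9/8

Write the quotient as an unknown series and match coefficients against numerator = denominator · series.
From the series, [u^5] h = 3/320; multiply by 5! = 120 to get 9/8.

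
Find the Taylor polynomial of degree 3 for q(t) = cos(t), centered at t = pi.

q(pi) = -1
q′(pi) = 0
q′′(pi) = 1
q′′′(pi) = 0

(t - pi)^2/2 - 1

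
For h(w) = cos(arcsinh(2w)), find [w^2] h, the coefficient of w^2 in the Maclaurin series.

-2

Compose series: expand the inner function first, then feed it into the outer expansion.
[w^0] = 1;  [w^1] = 0;  [w^2] = -2.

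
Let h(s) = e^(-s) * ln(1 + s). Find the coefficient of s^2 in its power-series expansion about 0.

-3/2

Take the Cauchy product of the two expansions.
h(0) = 0
h′(0) = 1
h′′(0) = -3
So c_2 = h′′(0)/2! = -3/2.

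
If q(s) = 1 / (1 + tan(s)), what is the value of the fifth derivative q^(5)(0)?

Expand as Σ (-1)^k u^k with u equal to the inner function's series.
The coefficient of s^5 in the expansion is -32/15, so q^(5)(0) = 5! * (-32/15) = -256.

-256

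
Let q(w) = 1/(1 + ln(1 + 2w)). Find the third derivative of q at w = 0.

Substitute the inner expansion into the outer series and collect powers.
The coefficient of w^3 in the expansion is -56/3, so q′′′(0) = 3! * (-56/3) = -112.

-112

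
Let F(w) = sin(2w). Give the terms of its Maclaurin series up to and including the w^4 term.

F(0) = 0
F′(0) = 2
F′′(0) = 0
F′′′(0) = -8
F^(4)(0) = 0
Dividing each by k! gives the coefficients c_0, ..., c_4.

-4*w^3/3 + 2*w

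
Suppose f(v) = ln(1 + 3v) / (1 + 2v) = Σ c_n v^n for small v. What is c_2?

-21/2

Take the Cauchy product of the two expansions.
f(0) = 0
f′(0) = 3
f′′(0) = -21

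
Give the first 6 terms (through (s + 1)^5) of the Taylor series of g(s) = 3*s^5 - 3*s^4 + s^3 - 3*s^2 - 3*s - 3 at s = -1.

g(-1) = -10
g′(-1) = 33
g′′(-1) = -108
g′′′(-1) = 258
g^(4)(-1) = -432
g^(5)(-1) = 360

3*(s + 1)^5 - 18*(s + 1)^4 + 43*(s + 1)^3 - 54*(s + 1)^2 + 33*(s + 1) - 10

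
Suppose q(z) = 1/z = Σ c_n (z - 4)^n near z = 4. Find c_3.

Differentiate repeatedly and evaluate at the center.
q(4) = 1/4
q′(4) = -1/16
q′′(4) = 1/32
q′′′(4) = -3/128

-1/256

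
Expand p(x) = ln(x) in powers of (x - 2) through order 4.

-(x - 2)^4/64 + (x - 2)^3/24 - (x - 2)^2/8 + (x - 2)/2 + ln(2)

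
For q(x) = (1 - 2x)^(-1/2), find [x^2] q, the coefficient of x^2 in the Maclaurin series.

3/2

Differentiate repeatedly and evaluate at the center.
q(0) = 1
q′(0) = 1
q′′(0) = 3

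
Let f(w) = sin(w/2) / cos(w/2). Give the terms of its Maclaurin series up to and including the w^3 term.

Write the quotient as an unknown series and match coefficients against numerator = denominator · series.
f(0) = 0
f′(0) = 1/2
f′′(0) = 0
f′′′(0) = 1/4

w^3/24 + w/2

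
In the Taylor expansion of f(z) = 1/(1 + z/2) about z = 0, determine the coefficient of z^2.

1/4

f(0) = 1
f′(0) = -1/2
f′′(0) = 1/2
The Taylor polynomial is Σ f^(k)(0)/k! · z^k.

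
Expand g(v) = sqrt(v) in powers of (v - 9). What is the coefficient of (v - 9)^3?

1/3888

Apply the Taylor formula c_k = f^(k)(a)/k!.
[(v - 9)^0] = 3;  [(v - 9)^1] = 1/6;  [(v - 9)^2] = -1/216;  [(v - 9)^3] = 1/3888.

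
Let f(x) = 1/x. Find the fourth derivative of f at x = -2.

-3/4

Differentiate repeatedly and evaluate at the center.
The coefficient of (x + 2)^4 in the expansion is -1/32, so f^(4)(-2) = 4! * (-1/32) = -3/4.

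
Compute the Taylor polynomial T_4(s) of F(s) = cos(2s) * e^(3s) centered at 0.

Multiply the two series term by term and collect like powers.
F(0) = 1
F′(0) = 3
F′′(0) = 5
F′′′(0) = -9
F^(4)(0) = -119

-119*s^4/24 - 3*s^3/2 + 5*s^2/2 + 3*s + 1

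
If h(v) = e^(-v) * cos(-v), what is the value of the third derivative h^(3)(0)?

2

Take the Cauchy product of the two expansions.
From the series, [v^3] h = 1/3; multiply by 3! = 6 to get 2.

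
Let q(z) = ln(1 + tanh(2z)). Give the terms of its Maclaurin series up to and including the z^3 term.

-2*z^2 + 2*z

Compose series: expand the inner function first, then feed it into the outer expansion.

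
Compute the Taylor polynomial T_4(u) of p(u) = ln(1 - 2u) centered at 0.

-4*u^4 - 8*u^3/3 - 2*u^2 - 2*u

p(0) = 0
p′(0) = -2
p′′(0) = -4
p′′′(0) = -16
p^(4)(0) = -96
Dividing each by k! gives the coefficients c_0, ..., c_4.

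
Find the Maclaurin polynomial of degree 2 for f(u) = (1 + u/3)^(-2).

u^2/3 - 2*u/3 + 1

f(0) = 1
f′(0) = -2/3
f′′(0) = 2/3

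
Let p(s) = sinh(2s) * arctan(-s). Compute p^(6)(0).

-160

Take the Cauchy product of the two expansions.
From the series, [s^6] p = -2/9; multiply by 6! = 720 to get -160.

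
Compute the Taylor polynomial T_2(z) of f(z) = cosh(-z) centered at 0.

z^2/2 + 1

f(0) = 1
f′(0) = 0
f′′(0) = 1
Then c_k = f^(k)(0)/k! gives each Taylor coefficient.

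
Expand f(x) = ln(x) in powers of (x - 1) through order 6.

-(x - 1)^6/6 + (x - 1)^5/5 - (x - 1)^4/4 + (x - 1)^3/3 - (x - 1)^2/2 + (x - 1)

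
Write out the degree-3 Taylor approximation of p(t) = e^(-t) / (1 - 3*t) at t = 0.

58*t^3/3 + 13*t^2/2 + 2*t + 1

Multiply the numerator's expansion by the denominator's geometric series.
[t^0] = 1;  [t^1] = 2;  [t^2] = 13/2;  [t^3] = 58/3.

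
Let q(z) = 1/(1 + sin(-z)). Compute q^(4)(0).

16

Let u equal the inner series; expand the outer function in u and truncate.
From the series, [z^4] q = 2/3; multiply by 4! = 24 to get 16.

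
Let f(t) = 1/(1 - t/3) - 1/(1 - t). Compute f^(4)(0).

-640/27

Add the two expansions coefficient-wise.
The coefficient of t^4 in the expansion is -80/81, so f^(4)(0) = 4! * (-80/81) = -640/27.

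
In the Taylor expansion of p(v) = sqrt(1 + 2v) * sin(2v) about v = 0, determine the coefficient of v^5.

-19/60

Multiply the two series term by term and collect like powers.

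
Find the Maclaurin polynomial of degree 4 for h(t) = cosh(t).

Compute the successive derivatives at the expansion point and divide by k!.

t^4/24 + t^2/2 + 1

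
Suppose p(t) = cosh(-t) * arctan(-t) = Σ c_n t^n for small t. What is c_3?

Write out both Maclaurin series and multiply, keeping only the needed powers.
p(0) = 0
p′(0) = -1
p′′(0) = 0
p′′′(0) = -1

-1/6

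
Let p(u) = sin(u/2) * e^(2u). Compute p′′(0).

2

Write out both Maclaurin series and multiply, keeping only the needed powers.
The coefficient of u^2 in the expansion is 1, so p′′(0) = 2! * (1) = 2.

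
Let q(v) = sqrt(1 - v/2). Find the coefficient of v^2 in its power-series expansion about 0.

Apply the Taylor formula c_k = f^(k)(a)/k!.
[v^0] = 1;  [v^1] = -1/4;  [v^2] = -1/32.

-1/32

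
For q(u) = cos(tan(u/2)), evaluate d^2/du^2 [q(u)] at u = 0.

-1/4

Substitute the inner expansion into the outer series and collect powers.
From the series, [u^2] q = -1/8; multiply by 2! = 2 to get -1/4.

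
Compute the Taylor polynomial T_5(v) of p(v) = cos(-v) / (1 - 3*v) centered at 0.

1837*v^5/8 + 1837*v^4/24 + 51*v^3/2 + 17*v^2/2 + 3*v + 1

Multiply the numerator's expansion by the denominator's geometric series.
p(0) = 1
p′(0) = 3
p′′(0) = 17
p′′′(0) = 153
p^(4)(0) = 1837
p^(5)(0) = 27555
Dividing each by k! gives the coefficients c_0, ..., c_5.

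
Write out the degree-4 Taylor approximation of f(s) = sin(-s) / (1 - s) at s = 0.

Use 1/(1 - r) = Σ r^k on the denominator, then take the Cauchy product.
[s^0] = 0;  [s^1] = -1;  [s^2] = -1;  [s^3] = -5/6;  [s^4] = -5/6.

-5*s^4/6 - 5*s^3/6 - s^2 - s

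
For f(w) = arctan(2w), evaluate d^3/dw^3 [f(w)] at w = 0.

-16

The coefficient of w^3 in the expansion is -8/3, so f′′′(0) = 3! * (-8/3) = -16.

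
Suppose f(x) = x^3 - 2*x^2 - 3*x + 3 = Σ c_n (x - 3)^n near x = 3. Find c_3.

1

f(3) = 3
f′(3) = 12
f′′(3) = 14
f′′′(3) = 6
Dividing each by k! gives the coefficients c_0, ..., c_3.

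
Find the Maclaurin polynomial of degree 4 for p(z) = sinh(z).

Differentiate repeatedly and evaluate at the center.
[z^0] = 0;  [z^1] = 1;  [z^2] = 0;  [z^3] = 1/6;  [z^4] = 0.

z^3/6 + z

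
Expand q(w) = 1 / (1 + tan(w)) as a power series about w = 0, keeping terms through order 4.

5*w^4/3 - 4*w^3/3 + w^2 - w + 1

Expand as Σ (-1)^k u^k with u equal to the inner function's series.
q(0) = 1
q′(0) = -1
q′′(0) = 2
q′′′(0) = -8
q^(4)(0) = 40
Dividing each by k! gives the coefficients c_0, ..., c_4.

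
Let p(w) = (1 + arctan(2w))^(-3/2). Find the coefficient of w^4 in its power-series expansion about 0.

Let u equal the inner series; expand the outer function in u and truncate.
p(0) = 1
p′(0) = -3
p′′(0) = 15
p′′′(0) = -81
p^(4)(0) = 465
The Taylor polynomial is Σ p^(k)(0)/k! · w^k.

155/8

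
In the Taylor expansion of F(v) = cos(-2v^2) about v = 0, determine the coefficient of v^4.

-2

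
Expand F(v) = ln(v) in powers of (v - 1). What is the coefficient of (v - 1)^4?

Compute the successive derivatives at the expansion point and divide by k!.
F(1) = 0
F′(1) = 1
F′′(1) = -1
F′′′(1) = 2
F^(4)(1) = -6

-1/4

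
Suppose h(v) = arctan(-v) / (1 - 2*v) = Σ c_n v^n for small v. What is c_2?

-2

Use 1/(1 - r) = Σ r^k on the denominator, then take the Cauchy product.
h(0) = 0
h′(0) = -1
h′′(0) = -4
Then c_k = h^(k)(0)/k! gives each Taylor coefficient.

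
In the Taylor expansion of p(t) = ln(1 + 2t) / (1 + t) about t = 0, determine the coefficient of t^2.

Expand each factor separately, then convolve coefficients.
p(0) = 0
p′(0) = 2
p′′(0) = -8

-4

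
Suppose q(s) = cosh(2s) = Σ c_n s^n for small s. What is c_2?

[s^0] = 1;  [s^1] = 0;  [s^2] = 2.

2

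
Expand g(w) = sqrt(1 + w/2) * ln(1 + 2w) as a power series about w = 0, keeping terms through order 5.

81349*w^5/15360 - 625*w^4/192 + 101*w^3/48 - 3*w^2/2 + 2*w

Write out both Maclaurin series and multiply, keeping only the needed powers.
[w^0] = 0;  [w^1] = 2;  [w^2] = -3/2;  [w^3] = 101/48;  [w^4] = -625/192;  [w^5] = 81349/15360.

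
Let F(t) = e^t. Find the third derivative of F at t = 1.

e

The coefficient of (t - 1)^3 in the expansion is e/6, so F′′′(1) = 3! * (e/6) = e.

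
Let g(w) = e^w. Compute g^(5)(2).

e^(2)

The coefficient of (w - 2)^5 in the expansion is e^(2)/120, so g^(5)(2) = 5! * (e^(2)/120) = e^(2).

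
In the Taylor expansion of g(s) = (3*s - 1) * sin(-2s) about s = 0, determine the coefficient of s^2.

Multiply each power in the prefactor through the base expansion.
g(0) = 0
g′(0) = 2
g′′(0) = -12

-6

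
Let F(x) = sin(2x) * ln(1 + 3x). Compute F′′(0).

12

Take the Cauchy product of the two expansions.
From the series, [x^2] F = 6; multiply by 2! = 2 to get 12.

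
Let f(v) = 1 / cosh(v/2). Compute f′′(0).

-1/4

Divide the numerator series by the denominator series (power-series long division).
From the series, [v^2] f = -1/8; multiply by 2! = 2 to get -1/4.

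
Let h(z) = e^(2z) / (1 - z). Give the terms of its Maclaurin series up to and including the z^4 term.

7*z^4 + 19*z^3/3 + 5*z^2 + 3*z + 1

Use 1/(1 - r) = Σ r^k on the denominator, then take the Cauchy product.
[z^0] = 1;  [z^1] = 3;  [z^2] = 5;  [z^3] = 19/3;  [z^4] = 7.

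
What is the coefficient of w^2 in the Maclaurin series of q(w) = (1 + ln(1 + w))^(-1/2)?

Substitute the inner expansion into the outer series and collect powers.
[w^0] = 1;  [w^1] = -1/2;  [w^2] = 5/8.

5/8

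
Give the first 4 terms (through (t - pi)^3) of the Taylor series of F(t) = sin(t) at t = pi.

[(t - pi)^0] = 0;  [(t - pi)^1] = -1;  [(t - pi)^2] = 0;  [(t - pi)^3] = 1/6.

(t - pi)^3/6 - (t - pi)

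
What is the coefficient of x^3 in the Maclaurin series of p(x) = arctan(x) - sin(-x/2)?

-17/48

Add the two expansions coefficient-wise.
p(0) = 0
p′(0) = 3/2
p′′(0) = 0
p′′′(0) = -17/8
Then c_k = p^(k)(0)/k! gives each Taylor coefficient.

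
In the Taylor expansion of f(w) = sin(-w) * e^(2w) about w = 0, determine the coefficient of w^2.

Expand each factor separately, then convolve coefficients.

-2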